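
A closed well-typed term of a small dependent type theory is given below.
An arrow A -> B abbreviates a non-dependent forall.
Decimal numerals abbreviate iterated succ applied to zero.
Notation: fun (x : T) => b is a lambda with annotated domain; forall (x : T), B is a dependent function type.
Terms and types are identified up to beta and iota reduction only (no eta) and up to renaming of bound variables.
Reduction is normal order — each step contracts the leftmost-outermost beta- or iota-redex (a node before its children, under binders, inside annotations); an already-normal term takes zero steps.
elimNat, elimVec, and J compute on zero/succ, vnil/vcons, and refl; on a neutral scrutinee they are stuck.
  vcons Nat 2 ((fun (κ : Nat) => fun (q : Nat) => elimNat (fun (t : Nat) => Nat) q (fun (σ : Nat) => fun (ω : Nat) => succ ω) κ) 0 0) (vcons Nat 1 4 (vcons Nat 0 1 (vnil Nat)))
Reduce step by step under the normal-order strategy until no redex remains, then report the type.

normal-order reduction sequence:
  vcons Nat 2 ((fun (κ : Nat) => fun (q : Nat) => elimNat (fun (t : Nat) => Nat) q (fun (σ : Nat) => fun (ω : Nat) => succ ω) κ) 0 0) (vcons Nat 1 4 (vcons Nat 0 1 (vnil Nat)))
  ~> vcons Nat 2 ((fun (κ : Nat) => elimNat (fun (q : Nat) => Nat) κ (fun (t : Nat) => fun (σ : Nat) => succ σ) 0) 0) (vcons Nat 1 4 (vcons Nat 0 1 (vnil Nat)))
  ~> vcons Nat 2 (elimNat (fun (κ : Nat) => Nat) 0 (fun (q : Nat) => fun (t : Nat) => succ t) 0) (vcons Nat 1 4 (vcons Nat 0 1 (vnil Nat)))
  ~> vcons Nat 2 0 (vcons Nat 1 4 (vcons Nat 0 1 (vnil Nat)))
type:
  Vec Nat 3


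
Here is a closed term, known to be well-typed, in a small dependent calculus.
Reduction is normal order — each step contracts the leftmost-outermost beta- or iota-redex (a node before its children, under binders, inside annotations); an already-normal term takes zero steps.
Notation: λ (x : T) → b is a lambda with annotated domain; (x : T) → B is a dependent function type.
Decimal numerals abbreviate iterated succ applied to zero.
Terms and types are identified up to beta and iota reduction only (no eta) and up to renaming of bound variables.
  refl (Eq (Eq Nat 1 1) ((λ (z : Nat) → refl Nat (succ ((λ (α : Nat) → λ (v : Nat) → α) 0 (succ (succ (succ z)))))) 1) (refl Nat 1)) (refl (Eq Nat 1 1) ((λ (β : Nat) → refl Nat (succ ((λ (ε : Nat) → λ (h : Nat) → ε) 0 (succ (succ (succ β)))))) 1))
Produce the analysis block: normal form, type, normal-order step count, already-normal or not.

reduced normal form:
  refl (Eq (Eq Nat 1 1) (refl Nat 1) (refl Nat 1)) (refl (Eq Nat 1 1) (refl Nat 1))
the term's type:
  Eq (Eq (Eq Nat 1 1) (refl Nat 1) (refl Nat 1)) (refl (Eq Nat 1 1) (refl Nat 1)) (refl (Eq Nat 1 1) (refl Nat 1))
normal-order step count: 6
started in normal form: no
first redex: a beta-redex


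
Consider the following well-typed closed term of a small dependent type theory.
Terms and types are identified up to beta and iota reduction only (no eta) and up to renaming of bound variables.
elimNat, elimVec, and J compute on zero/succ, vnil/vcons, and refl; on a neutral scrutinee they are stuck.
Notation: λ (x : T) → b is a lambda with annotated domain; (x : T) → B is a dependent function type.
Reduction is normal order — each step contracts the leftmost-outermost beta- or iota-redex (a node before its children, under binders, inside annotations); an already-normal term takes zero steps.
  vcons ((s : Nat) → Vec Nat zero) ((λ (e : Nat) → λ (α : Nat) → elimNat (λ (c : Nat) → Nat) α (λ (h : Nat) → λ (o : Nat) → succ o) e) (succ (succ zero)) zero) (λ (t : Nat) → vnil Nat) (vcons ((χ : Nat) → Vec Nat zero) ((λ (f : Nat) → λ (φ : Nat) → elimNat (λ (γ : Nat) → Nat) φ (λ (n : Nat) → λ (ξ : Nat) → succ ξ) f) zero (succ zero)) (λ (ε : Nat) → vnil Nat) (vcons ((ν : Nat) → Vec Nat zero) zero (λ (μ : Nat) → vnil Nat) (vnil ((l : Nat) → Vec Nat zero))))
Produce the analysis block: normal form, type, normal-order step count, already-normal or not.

reduced normal form:
  vcons ((s : Nat) → Vec Nat zero) (succ (succ zero)) (λ (e : Nat) → vnil Nat) (vcons ((α : Nat) → Vec Nat zero) (succ zero) (λ (c : Nat) → vnil Nat) (vcons ((h : Nat) → Vec Nat zero) zero (λ (o : Nat) → vnil Nat) (vnil ((t : Nat) → Vec Nat zero))))
the term's type:
  Vec ((s : Nat) → Vec Nat zero) (succ (succ (succ zero)))
normal-order step count: 12
started in normal form: no
first contracted redex: a beta-redex


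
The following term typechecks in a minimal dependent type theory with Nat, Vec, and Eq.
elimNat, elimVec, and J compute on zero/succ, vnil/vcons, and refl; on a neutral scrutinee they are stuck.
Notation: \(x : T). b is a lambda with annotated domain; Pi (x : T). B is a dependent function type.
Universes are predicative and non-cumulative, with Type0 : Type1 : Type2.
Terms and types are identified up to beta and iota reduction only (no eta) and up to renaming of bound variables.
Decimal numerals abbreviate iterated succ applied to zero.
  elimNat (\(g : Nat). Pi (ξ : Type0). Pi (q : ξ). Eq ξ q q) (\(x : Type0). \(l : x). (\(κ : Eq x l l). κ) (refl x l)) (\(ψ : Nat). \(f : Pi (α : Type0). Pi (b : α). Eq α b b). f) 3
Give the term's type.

the term's type:
  Pi (g : Type0). Pi (ξ : g). Eq g ξ ξ


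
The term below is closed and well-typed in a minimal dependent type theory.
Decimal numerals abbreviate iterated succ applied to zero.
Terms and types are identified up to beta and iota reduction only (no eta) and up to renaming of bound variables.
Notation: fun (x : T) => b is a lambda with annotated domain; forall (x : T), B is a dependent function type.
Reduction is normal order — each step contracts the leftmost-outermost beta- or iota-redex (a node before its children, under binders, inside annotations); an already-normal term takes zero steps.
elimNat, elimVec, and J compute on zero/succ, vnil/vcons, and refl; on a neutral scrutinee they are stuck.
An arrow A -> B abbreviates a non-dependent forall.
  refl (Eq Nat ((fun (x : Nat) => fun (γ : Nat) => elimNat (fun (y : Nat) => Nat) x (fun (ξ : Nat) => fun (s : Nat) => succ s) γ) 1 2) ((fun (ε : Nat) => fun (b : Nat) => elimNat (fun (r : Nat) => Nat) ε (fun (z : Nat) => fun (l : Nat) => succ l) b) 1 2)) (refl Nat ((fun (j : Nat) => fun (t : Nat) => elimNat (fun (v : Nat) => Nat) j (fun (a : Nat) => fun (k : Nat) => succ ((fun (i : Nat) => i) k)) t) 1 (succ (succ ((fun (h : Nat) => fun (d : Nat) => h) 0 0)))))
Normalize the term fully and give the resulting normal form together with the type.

normal form:
  refl (Eq Nat 3 3) (refl Nat 3)
type:
  Eq (Eq Nat 3 3) (refl Nat 3) (refl Nat 3)
observation: the term reaches its normal form after 32 normal-order steps.


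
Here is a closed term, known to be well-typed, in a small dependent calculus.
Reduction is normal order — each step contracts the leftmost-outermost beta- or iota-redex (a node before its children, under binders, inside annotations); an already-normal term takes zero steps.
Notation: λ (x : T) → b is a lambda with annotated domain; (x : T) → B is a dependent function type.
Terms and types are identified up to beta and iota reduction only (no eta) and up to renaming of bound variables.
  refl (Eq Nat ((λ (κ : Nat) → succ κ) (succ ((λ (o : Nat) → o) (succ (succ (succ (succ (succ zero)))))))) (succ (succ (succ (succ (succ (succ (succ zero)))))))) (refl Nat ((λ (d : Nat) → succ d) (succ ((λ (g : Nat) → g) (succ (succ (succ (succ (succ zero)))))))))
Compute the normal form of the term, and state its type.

reduced normal form:
  refl (Eq Nat (succ (succ (succ (succ (succ (succ (succ zero))))))) (succ (succ (succ (succ (succ (succ (succ zero)))))))) (refl Nat (succ (succ (succ (succ (succ (succ (succ zero))))))))
type:
  Eq (Eq Nat (succ (succ (succ (succ (succ (succ (succ zero))))))) (succ (succ (succ (succ (succ (succ (succ zero)))))))) (refl Nat (succ (succ (succ (succ (succ (succ (succ zero)))))))) (refl Nat (succ (succ (succ (succ (succ (succ (succ zero))))))))


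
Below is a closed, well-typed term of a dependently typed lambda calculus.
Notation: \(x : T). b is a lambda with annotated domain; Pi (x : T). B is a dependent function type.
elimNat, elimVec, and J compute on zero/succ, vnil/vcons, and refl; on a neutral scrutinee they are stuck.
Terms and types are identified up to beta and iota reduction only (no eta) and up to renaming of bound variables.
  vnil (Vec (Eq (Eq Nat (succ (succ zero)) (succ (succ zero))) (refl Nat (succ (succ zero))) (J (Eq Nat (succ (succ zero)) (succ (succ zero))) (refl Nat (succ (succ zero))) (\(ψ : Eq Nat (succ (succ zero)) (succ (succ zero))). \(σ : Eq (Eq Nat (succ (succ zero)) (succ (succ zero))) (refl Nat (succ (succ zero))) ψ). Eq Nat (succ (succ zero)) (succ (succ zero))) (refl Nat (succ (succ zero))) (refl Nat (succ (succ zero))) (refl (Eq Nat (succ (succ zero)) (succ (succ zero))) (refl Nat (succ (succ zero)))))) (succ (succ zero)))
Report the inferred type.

inferred type:
  Vec (Vec (Eq (Eq Nat (succ (succ zero)) (succ (succ zero))) (refl Nat (succ (succ zero))) (refl Nat (succ (succ zero)))) (succ (succ zero))) zero


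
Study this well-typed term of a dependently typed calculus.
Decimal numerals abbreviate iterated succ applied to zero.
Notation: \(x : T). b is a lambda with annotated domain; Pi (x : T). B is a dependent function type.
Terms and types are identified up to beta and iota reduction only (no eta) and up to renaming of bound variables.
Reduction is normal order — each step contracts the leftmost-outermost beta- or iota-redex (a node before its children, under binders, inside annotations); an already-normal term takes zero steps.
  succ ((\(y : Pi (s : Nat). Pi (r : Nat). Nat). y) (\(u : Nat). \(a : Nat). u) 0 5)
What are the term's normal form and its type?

normal form:
  1
type:
  Nat
observation: the leftmost-outermost redex is a beta-redex, and normalization takes 3 steps.


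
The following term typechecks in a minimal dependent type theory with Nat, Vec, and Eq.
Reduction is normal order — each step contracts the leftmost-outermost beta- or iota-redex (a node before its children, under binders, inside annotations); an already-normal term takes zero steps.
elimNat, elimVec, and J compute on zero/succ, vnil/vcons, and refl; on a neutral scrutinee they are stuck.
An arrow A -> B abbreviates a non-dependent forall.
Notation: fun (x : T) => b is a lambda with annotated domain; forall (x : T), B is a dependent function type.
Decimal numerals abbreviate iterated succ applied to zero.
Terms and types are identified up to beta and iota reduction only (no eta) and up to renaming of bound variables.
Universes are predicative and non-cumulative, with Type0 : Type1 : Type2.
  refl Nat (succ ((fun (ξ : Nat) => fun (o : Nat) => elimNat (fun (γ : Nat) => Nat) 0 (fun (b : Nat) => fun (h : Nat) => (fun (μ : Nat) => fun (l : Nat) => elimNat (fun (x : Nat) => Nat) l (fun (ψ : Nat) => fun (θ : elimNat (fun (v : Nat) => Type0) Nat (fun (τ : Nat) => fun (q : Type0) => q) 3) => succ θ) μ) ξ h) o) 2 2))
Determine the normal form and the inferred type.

resulting normal form:
  refl Nat 5
inferred type:
  Eq Nat 5 5
observation: the term reaches its normal form after 27 normal-order steps.


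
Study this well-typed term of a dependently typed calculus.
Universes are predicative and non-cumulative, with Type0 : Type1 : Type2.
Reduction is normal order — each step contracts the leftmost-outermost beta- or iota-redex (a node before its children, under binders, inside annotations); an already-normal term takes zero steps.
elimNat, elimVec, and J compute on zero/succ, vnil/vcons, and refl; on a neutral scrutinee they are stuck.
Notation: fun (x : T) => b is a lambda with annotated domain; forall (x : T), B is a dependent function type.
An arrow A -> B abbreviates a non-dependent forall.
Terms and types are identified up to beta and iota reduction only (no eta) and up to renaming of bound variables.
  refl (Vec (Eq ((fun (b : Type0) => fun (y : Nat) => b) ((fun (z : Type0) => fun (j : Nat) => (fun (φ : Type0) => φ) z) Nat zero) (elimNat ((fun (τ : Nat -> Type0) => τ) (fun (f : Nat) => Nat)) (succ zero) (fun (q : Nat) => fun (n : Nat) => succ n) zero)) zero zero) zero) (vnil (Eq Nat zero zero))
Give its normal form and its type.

normal form:
  refl (Vec (Eq Nat zero zero) zero) (vnil (Eq Nat zero zero))
inferred type:
  Eq (Vec (Eq Nat zero zero) zero) (vnil (Eq Nat zero zero)) (vnil (Eq Nat zero zero))
observation: 5 normal-order steps separate the term from its normal form.


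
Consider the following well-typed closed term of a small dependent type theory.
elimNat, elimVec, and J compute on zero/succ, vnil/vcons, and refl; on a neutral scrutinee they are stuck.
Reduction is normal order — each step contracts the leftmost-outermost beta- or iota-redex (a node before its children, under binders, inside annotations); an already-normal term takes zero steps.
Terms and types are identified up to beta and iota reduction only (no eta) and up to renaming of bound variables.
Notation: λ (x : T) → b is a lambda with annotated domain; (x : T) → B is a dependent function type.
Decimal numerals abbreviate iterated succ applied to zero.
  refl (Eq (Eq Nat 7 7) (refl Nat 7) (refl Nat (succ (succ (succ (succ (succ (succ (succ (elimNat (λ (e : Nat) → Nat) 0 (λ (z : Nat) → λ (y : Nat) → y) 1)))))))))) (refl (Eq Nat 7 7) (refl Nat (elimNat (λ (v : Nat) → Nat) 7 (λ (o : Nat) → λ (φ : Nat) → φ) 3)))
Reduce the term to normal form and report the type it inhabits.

resulting normal form:
  refl (Eq (Eq Nat 7 7) (refl Nat 7) (refl Nat 7)) (refl (Eq Nat 7 7) (refl Nat 7))
inferred type:
  Eq (Eq (Eq Nat 7 7) (refl Nat 7) (refl Nat 7)) (refl (Eq Nat 7 7) (refl Nat 7)) (refl (Eq Nat 7 7) (refl Nat 7))


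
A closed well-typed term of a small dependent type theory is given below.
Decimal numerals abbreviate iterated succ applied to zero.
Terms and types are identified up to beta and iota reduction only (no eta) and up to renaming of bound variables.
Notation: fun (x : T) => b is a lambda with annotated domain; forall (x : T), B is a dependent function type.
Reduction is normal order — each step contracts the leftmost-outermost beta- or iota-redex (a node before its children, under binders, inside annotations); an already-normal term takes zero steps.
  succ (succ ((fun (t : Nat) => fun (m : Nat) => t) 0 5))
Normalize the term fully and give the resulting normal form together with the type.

reduced normal form:
  2
inferred type:
  Nat
observation: normalization takes exactly 2 steps under the normal-order strategy.


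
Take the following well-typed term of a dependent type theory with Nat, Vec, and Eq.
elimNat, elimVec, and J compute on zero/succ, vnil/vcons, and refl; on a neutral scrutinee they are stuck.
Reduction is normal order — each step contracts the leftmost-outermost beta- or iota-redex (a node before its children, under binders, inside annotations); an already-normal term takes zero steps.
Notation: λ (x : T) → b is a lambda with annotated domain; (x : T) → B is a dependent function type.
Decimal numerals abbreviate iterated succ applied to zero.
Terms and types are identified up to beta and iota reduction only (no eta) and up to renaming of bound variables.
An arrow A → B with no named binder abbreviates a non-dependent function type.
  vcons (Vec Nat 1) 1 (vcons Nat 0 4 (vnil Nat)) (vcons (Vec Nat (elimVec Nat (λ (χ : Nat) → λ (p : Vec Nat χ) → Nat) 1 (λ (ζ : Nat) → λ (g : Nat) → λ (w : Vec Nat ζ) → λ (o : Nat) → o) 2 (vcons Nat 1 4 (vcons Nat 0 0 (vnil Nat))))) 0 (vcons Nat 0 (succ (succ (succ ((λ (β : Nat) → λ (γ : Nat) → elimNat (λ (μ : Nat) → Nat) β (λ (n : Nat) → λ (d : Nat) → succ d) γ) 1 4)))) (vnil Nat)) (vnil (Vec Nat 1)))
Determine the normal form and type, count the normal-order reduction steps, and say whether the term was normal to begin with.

resulting normal form:
  vcons (Vec Nat 1) 1 (vcons Nat 0 4 (vnil Nat)) (vcons (Vec Nat 1) 0 (vcons Nat 0 8 (vnil Nat)) (vnil (Vec Nat 1)))
type:
  Vec (Vec Nat 1) 2
reduction steps (normal order): 26
already normal: no
first contracted redex: an elimVec iota-redex


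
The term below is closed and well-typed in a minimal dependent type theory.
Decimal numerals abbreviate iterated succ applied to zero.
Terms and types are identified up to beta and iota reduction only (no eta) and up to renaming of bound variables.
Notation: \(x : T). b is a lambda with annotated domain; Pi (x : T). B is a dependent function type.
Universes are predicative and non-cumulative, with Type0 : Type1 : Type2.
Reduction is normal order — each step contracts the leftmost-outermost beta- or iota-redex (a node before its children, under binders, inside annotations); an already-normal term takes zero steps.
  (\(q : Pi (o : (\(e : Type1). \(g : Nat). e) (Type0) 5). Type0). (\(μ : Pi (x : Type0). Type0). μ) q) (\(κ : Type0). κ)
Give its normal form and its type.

reduced normal form:
  \(q : Type0). q
inferred type:
  Pi (q : Type0). Type0


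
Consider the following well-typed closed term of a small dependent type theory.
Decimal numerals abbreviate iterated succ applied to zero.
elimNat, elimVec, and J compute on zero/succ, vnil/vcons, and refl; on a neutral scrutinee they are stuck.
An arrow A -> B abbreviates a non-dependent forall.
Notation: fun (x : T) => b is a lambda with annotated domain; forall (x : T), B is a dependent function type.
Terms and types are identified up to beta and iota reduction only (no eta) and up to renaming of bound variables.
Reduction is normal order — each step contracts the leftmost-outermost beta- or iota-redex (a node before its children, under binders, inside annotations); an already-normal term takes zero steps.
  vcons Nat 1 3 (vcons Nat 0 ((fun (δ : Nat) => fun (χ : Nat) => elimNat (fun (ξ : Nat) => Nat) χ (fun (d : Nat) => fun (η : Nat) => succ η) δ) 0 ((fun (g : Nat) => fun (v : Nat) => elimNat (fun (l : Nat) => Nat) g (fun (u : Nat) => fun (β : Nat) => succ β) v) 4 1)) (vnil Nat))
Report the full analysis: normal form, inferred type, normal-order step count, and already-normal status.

resulting normal form:
  vcons Nat 1 3 (vcons Nat 0 5 (vnil Nat))
the term's type:
  Vec Nat 2
normal-order step count: 9
started in normal form: no
first contracted redex: a beta-redex


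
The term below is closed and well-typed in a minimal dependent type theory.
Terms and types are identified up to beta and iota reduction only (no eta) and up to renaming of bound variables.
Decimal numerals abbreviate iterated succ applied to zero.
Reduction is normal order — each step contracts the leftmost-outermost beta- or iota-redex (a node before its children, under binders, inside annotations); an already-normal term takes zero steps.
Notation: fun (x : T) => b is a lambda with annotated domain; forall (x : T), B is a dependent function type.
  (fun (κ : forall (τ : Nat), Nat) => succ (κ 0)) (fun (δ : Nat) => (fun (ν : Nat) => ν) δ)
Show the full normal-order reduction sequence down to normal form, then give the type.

normal-order reduction sequence:
  (fun (κ : forall (τ : Nat), Nat) => succ (κ 0)) (fun (δ : Nat) => (fun (ν : Nat) => ν) δ)
  ~> succ ((fun (κ : Nat) => (fun (τ : Nat) => τ) κ) 0)
  ~> succ ((fun (κ : Nat) => κ) 0)
  ~> 1
the term's type:
  Nat


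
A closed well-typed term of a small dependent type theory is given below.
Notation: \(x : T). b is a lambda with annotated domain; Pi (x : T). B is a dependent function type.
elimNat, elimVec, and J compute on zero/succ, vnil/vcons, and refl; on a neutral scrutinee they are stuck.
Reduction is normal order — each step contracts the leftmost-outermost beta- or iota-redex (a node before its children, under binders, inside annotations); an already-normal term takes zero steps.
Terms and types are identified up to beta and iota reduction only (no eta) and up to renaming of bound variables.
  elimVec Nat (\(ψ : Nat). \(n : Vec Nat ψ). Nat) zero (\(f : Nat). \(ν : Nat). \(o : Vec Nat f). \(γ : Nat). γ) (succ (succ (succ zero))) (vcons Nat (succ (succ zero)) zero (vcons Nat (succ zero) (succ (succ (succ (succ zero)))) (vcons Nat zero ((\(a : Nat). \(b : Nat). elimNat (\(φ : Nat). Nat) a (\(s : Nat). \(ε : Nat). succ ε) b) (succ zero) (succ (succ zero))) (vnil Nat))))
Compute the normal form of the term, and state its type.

resulting normal form:
  zero
type:
  Nat


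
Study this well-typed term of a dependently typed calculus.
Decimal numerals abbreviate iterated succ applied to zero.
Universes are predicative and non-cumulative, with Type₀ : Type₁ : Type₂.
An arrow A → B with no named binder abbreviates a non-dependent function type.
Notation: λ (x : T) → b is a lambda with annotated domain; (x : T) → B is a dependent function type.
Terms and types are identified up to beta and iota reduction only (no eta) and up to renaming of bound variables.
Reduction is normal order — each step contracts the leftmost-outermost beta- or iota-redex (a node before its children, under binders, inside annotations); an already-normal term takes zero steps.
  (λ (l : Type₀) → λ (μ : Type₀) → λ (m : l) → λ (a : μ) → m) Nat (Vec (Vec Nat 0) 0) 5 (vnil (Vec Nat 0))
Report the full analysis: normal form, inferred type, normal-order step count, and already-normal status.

reduced normal form:
  5
inferred type:
  Nat
steps to reach normal form (normal order): 4
already normal: no
first redex: a beta-redex


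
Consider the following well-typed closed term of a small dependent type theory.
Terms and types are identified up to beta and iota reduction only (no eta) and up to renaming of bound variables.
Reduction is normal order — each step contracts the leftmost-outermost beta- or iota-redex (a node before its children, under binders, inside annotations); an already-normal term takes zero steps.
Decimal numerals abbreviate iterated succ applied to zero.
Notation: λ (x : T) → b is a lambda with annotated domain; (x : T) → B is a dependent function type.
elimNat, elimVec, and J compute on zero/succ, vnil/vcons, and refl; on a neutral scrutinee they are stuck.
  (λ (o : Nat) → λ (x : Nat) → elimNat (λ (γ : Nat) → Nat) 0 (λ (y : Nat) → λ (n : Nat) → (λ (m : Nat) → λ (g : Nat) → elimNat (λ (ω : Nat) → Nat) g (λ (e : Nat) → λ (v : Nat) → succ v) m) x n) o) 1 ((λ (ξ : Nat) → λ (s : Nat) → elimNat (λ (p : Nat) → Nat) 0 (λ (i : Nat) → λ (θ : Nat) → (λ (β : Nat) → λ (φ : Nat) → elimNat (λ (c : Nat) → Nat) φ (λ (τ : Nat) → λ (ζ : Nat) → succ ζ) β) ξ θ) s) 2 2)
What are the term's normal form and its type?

reduced normal form:
  4
type:
  Nat


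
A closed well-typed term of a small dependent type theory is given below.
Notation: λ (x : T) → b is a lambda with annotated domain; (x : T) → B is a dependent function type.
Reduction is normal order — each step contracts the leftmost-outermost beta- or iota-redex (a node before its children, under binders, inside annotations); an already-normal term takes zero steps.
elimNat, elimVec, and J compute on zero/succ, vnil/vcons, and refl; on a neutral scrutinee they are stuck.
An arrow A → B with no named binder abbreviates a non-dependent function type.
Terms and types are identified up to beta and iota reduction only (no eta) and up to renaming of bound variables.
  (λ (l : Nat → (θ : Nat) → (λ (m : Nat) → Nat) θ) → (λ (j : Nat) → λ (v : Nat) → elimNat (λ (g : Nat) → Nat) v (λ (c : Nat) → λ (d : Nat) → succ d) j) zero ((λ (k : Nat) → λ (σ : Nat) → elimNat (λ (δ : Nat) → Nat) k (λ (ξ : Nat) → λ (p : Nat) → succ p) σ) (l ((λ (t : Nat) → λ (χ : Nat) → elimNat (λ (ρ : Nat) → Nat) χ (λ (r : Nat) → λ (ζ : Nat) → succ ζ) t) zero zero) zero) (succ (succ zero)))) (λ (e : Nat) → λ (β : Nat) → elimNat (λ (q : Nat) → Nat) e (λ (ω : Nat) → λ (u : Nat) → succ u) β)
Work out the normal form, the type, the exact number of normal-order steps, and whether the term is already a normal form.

normal form:
  succ (succ zero)
the term's type:
  Nat
reduction steps (normal order): 19
already normal: no
first redex: a beta-redex


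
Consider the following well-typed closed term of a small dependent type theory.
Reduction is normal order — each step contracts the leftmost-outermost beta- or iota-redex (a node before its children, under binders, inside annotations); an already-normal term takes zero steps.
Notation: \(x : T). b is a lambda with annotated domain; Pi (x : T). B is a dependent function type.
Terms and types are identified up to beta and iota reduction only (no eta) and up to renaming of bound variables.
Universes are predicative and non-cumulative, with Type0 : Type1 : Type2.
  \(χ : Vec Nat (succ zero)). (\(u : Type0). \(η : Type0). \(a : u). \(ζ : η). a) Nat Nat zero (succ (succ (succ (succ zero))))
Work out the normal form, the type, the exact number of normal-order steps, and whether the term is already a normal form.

reduced normal form:
  \(χ : Vec Nat (succ zero)). zero
type:
  Pi (χ : Vec Nat (succ zero)). Nat
reduction steps (normal order): 4
already normal: no
first contracted redex: a beta-redex


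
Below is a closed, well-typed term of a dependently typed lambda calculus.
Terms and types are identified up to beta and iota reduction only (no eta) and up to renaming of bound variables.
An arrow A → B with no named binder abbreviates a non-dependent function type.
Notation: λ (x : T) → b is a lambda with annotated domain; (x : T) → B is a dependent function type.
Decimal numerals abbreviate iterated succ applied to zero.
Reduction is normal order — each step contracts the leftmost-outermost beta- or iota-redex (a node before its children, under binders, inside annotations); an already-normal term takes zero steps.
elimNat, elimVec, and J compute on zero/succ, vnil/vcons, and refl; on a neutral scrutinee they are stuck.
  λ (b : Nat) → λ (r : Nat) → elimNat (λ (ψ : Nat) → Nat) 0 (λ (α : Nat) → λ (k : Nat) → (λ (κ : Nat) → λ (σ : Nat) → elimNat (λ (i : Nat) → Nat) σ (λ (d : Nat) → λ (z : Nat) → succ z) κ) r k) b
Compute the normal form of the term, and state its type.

normal form:
  λ (b : Nat) → λ (r : Nat) → elimNat (λ (ψ : Nat) → Nat) 0 (λ (α : Nat) → λ (k : Nat) → elimNat (λ (κ : Nat) → Nat) k (λ (σ : Nat) → λ (i : Nat) → succ i) r) b
inferred type:
  Nat → Nat → Nat
observation: 2 normal-order steps separate the term from its normal form.


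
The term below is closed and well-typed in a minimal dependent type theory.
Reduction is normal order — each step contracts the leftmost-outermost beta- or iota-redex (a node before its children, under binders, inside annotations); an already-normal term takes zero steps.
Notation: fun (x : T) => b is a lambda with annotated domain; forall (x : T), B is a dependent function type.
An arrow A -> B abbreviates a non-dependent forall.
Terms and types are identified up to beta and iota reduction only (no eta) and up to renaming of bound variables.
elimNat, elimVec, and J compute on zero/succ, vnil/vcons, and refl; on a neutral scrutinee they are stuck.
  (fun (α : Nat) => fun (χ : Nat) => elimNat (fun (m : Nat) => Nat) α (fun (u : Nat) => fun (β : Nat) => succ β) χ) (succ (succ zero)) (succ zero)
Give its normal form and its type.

resulting normal form:
  succ (succ (succ zero))
inferred type:
  Nat
observation: the first redex contracted is a beta-redex; the normal form is reached in 6 normal-order steps.


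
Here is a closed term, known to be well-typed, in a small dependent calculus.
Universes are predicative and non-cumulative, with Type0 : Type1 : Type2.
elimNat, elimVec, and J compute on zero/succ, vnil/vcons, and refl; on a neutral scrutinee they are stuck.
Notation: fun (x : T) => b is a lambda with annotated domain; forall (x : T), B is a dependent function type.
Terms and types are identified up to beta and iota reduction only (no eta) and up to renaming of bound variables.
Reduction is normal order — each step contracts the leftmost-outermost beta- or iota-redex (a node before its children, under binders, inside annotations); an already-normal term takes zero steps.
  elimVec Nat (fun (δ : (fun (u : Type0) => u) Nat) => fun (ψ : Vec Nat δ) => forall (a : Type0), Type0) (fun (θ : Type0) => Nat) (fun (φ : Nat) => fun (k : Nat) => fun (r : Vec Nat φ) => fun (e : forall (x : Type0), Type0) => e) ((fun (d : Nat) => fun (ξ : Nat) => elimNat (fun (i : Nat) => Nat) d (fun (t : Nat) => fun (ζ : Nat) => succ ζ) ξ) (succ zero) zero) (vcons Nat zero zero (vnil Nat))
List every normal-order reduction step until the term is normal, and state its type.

normal-order reduction sequence:
  elimVec Nat (fun (δ : (fun (u : Type0) => u) Nat) => fun (ψ : Vec Nat δ) => forall (a : Type0), Type0) (fun (θ : Type0) => Nat) (fun (φ : Nat) => fun (k : Nat) => fun (r : Vec Nat φ) => fun (e : forall (x : Type0), Type0) => e) ((fun (d : Nat) => fun (ξ : Nat) => elimNat (fun (i : Nat) => Nat) d (fun (t : Nat) => fun (ζ : Nat) => succ ζ) ξ) (succ zero) zero) (vcons Nat zero zero (vnil Nat))
  ~> (fun (δ : Nat) => fun (u : Nat) => fun (ψ : Vec Nat δ) => fun (a : forall (θ : Type0), Type0) => a) zero zero (vnil Nat) (elimVec Nat (fun (φ : (fun (k : Type0) => k) Nat) => fun (r : Vec Nat φ) => forall (e : Type0), Type0) (fun (x : Type0) => Nat) (fun (d : Nat) => fun (ξ : Nat) => fun (i : Vec Nat d) => fun (t : forall (ζ : Type0), Type0) => t) zero (vnil Nat))
  ~> (fun (δ : Nat) => fun (u : Vec Nat zero) => fun (ψ : forall (a : Type0), Type0) => ψ) zero (vnil Nat) (elimVec Nat (fun (θ : (fun (φ : Type0) => φ) Nat) => fun (k : Vec Nat θ) => forall (r : Type0), Type0) (fun (e : Type0) => Nat) (fun (x : Nat) => fun (d : Nat) => fun (ξ : Vec Nat x) => fun (i : forall (t : Type0), Type0) => i) zero (vnil Nat))
  ~> (fun (δ : Vec Nat zero) => fun (u : forall (ψ : Type0), Type0) => u) (vnil Nat) (elimVec Nat (fun (a : (fun (θ : Type0) => θ) Nat) => fun (φ : Vec Nat a) => forall (k : Type0), Type0) (fun (r : Type0) => Nat) (fun (e : Nat) => fun (x : Nat) => fun (d : Vec Nat e) => fun (ξ : forall (i : Type0), Type0) => ξ) zero (vnil Nat))
  ~> (fun (δ : forall (u : Type0), Type0) => δ) (elimVec Nat (fun (ψ : (fun (a : Type0) => a) Nat) => fun (θ : Vec Nat ψ) => forall (φ : Type0), Type0) (fun (k : Type0) => Nat) (fun (r : Nat) => fun (e : Nat) => fun (x : Vec Nat r) => fun (d : forall (ξ : Type0), Type0) => d) zero (vnil Nat))
  ~> elimVec Nat (fun (δ : (fun (u : Type0) => u) Nat) => fun (ψ : Vec Nat δ) => forall (a : Type0), Type0) (fun (θ : Type0) => Nat) (fun (φ : Nat) => fun (k : Nat) => fun (r : Vec Nat φ) => fun (e : forall (x : Type0), Type0) => e) zero (vnil Nat)
  ~> fun (δ : Type0) => Nat
inferred type:
  forall (δ : Type0), Type0


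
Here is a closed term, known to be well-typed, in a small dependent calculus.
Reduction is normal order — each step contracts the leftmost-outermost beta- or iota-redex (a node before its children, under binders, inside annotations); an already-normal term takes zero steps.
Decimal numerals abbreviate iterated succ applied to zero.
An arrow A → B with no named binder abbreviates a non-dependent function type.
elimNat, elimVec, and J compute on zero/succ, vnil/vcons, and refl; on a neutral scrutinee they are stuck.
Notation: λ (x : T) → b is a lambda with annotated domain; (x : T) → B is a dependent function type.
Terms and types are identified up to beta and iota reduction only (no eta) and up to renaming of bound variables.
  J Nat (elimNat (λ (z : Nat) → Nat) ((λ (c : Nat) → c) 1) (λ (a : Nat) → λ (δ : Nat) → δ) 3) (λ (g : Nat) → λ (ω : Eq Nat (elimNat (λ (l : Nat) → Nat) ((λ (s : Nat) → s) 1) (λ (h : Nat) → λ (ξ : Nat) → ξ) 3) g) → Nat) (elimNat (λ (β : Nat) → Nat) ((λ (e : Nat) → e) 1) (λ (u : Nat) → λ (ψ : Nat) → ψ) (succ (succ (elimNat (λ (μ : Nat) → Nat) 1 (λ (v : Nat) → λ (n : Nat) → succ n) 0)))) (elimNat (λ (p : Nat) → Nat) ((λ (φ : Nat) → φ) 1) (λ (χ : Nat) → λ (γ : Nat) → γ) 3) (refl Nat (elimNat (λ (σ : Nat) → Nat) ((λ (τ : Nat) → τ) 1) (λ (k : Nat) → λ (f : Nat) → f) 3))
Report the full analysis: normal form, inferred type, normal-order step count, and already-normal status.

resulting normal form:
  1
inferred type:
  Nat
steps to reach normal form (normal order): 13
term was already normal: no
first redex: a J iota-redex


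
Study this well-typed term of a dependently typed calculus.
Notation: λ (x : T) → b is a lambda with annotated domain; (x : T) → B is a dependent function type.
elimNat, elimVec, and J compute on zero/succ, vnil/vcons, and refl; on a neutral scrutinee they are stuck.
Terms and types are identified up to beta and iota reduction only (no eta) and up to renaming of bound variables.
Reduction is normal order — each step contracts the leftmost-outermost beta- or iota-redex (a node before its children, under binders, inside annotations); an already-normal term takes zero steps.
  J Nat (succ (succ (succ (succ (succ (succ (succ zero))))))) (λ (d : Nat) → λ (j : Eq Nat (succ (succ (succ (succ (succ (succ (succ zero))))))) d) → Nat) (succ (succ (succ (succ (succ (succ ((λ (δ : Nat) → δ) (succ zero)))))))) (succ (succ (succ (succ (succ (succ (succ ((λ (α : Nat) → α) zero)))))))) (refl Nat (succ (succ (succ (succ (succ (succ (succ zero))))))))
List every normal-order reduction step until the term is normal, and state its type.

normal-order reduction:
  J Nat (succ (succ (succ (succ (succ (succ (succ zero))))))) (λ (d : Nat) → λ (j : Eq Nat (succ (succ (succ (succ (succ (succ (succ zero))))))) d) → Nat) (succ (succ (succ (succ (succ (succ ((λ (δ : Nat) → δ) (succ zero)))))))) (succ (succ (succ (succ (succ (succ (succ ((λ (α : Nat) → α) zero)))))))) (refl Nat (succ (succ (succ (succ (succ (succ (succ zero))))))))
  ~> succ (succ (succ (succ (succ (succ ((λ (d : Nat) → d) (succ zero)))))))
  ~> succ (succ (succ (succ (succ (succ (succ zero))))))
inferred type:
  Nat


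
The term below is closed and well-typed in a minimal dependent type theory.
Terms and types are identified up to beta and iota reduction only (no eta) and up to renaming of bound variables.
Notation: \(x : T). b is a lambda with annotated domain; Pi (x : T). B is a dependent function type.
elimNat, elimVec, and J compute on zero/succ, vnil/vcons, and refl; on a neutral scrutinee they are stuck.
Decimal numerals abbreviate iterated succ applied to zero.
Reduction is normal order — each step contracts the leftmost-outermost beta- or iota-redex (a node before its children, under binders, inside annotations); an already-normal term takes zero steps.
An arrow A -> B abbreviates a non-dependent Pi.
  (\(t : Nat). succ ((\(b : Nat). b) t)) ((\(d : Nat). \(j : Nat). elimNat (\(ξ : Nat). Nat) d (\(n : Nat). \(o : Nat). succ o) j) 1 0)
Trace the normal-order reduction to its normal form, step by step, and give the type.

normal-order reduction sequence:
  (\(t : Nat). succ ((\(b : Nat). b) t)) ((\(d : Nat). \(j : Nat). elimNat (\(ξ : Nat). Nat) d (\(n : Nat). \(o : Nat). succ o) j) 1 0)
  ~> succ ((\(t : Nat). t) ((\(b : Nat). \(d : Nat). elimNat (\(j : Nat). Nat) b (\(ξ : Nat). \(n : Nat). succ n) d) 1 0))
  ~> succ ((\(t : Nat). \(b : Nat). elimNat (\(d : Nat). Nat) t (\(j : Nat). \(ξ : Nat). succ ξ) b) 1 0)
  ~> succ ((\(t : Nat). elimNat (\(b : Nat). Nat) 1 (\(d : Nat). \(j : Nat). succ j) t) 0)
  ~> succ (elimNat (\(t : Nat). Nat) 1 (\(b : Nat). \(d : Nat). succ d) 0)
  ~> 2
inferred type:
  Nat


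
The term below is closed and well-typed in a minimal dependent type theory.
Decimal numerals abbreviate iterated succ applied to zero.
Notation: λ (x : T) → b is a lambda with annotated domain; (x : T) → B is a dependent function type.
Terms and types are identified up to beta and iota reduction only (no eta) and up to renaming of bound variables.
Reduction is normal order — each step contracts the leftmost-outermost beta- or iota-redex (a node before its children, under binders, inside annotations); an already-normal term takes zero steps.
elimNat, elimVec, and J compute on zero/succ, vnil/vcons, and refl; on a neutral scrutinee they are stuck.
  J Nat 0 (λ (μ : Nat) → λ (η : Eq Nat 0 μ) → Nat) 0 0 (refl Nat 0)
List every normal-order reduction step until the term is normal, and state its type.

reduction (normal order):
  J Nat 0 (λ (μ : Nat) → λ (η : Eq Nat 0 μ) → Nat) 0 0 (refl Nat 0)
  ~> 0
inferred type:
  Nat


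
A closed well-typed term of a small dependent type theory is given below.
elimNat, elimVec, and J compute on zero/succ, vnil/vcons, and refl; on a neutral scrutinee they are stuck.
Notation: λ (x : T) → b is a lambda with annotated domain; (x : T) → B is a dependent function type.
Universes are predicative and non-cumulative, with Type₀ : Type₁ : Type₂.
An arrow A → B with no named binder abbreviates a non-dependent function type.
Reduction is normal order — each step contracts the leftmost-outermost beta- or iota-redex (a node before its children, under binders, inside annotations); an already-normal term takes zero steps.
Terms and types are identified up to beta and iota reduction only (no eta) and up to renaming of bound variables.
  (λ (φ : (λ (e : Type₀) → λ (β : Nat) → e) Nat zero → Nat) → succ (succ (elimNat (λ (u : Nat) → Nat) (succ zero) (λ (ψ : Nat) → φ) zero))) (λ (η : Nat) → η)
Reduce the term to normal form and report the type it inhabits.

normal form:
  succ (succ (succ zero))
inferred type:
  Nat
observation: normalization takes exactly 2 steps under the normal-order strategy.


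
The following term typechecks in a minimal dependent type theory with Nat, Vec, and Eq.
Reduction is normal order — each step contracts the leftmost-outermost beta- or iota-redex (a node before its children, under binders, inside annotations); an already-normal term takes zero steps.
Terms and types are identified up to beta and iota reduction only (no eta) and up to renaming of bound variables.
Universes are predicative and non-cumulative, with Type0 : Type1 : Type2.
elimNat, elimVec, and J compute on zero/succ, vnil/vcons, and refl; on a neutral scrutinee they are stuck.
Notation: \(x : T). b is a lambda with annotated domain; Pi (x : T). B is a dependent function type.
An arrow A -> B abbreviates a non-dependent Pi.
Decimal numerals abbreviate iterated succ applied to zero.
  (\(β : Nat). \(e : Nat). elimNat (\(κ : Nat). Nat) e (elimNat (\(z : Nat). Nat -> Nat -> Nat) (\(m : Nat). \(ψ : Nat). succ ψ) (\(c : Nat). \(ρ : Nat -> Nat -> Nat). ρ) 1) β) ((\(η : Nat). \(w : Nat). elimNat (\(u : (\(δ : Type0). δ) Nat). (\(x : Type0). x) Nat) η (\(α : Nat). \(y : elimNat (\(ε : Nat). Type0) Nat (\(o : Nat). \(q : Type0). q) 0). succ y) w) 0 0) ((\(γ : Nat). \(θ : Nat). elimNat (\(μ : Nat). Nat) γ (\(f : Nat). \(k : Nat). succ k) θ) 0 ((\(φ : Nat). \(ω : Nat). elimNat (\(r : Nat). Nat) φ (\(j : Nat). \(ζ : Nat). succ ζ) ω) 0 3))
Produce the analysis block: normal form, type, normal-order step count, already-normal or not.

normal form:
  3
the term's type:
  Nat
steps to reach normal form (normal order): 34
term was already normal: no
first redex: a beta-redex


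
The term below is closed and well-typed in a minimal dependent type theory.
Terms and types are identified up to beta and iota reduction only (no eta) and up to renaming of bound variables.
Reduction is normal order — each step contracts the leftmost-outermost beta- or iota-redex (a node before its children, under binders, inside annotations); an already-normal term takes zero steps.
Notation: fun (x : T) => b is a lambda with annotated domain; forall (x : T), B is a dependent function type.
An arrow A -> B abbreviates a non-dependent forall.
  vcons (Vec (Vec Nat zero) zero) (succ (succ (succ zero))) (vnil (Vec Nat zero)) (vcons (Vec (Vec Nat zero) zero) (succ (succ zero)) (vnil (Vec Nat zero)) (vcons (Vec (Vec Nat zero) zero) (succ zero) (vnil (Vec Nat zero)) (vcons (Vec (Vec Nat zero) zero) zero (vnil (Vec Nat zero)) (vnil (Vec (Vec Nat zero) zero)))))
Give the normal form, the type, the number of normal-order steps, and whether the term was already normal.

reduced normal form:
  vcons (Vec (Vec Nat zero) zero) (succ (succ (succ zero))) (vnil (Vec Nat zero)) (vcons (Vec (Vec Nat zero) zero) (succ (succ zero)) (vnil (Vec Nat zero)) (vcons (Vec (Vec Nat zero) zero) (succ zero) (vnil (Vec Nat zero)) (vcons (Vec (Vec Nat zero) zero) zero (vnil (Vec Nat zero)) (vnil (Vec (Vec Nat zero) zero)))))
the term's type:
  Vec (Vec (Vec Nat zero) zero) (succ (succ (succ (succ zero))))
steps to reach normal form (normal order): 0
already normal: yes
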